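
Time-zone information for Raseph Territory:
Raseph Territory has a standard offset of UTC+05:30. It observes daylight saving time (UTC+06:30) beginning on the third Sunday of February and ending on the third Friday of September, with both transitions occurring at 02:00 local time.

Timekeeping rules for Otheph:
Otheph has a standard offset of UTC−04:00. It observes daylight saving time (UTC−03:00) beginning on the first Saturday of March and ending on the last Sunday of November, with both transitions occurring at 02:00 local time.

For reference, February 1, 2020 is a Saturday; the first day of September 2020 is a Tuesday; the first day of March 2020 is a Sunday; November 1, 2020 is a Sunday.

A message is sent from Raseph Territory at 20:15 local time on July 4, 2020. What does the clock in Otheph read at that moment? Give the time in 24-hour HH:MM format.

10:45

1 February 2020 is a Saturday, so the first Sunday is February 2 and the third is February 16.
1 September 2020 is a Tuesday, so the first Friday is September 4 and the third is September 18.
July 4, 2020 falls between 16 February and 18 September, so daylight saving is in effect and Raseph Territory is at UTC+06:30.
20:15 Raseph Territory − 6h30m = 13:45 UTC.
1 March 2020 is a Sunday, so the first Saturday is March 7.
1 November 2020 is a Sunday, so Sundays fall on 1, 8, 15, 22, 29; the last is November 29.
At the standard offset (UTC−04:00), 13:45 UTC − 4h = 09:45 Otheph standard time.
Daylight saving runs 7 March – 29 November; the standard-time date in Otheph, July 4, 2020, is inside that window, so Otheph is at UTC−03:00.
13:45 UTC − 3h = 10:45 Otheph.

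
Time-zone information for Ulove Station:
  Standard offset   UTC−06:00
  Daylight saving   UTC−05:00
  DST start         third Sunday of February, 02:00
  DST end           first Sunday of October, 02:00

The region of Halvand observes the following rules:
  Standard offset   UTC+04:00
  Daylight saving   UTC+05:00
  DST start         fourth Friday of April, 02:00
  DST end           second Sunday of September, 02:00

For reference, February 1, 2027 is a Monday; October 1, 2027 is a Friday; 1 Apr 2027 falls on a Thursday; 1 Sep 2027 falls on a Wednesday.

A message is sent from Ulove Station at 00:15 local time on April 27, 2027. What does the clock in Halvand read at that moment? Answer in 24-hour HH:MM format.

10:15

1 February 2027 is a Monday, so the first Sunday is February 7 and the third is February 21.
1 October 2027 is a Friday, so the first Sunday is October 3.
Daylight saving runs 21 February – 3 October; April 27, 2027 is inside that window, so Ulove Station is at UTC−05:00.
00:15 Ulove Station + 5h = 05:15 UTC.
1 April 2027 is a Thursday, so the first Friday is April 2 and the fourth is April 23.
1 September 2027 is a Wednesday, so the first Sunday is September 5 and the second is September 12.
At the standard offset (UTC+04:00), 05:15 UTC + 4h = 09:15 Halvand standard time.
Daylight saving runs 23 April – 12 September; the standard-time date in Halvand, April 27, 2027, is inside that window, so Halvand is at UTC+05:00.
05:15 UTC + 5h = 10:15 Halvand.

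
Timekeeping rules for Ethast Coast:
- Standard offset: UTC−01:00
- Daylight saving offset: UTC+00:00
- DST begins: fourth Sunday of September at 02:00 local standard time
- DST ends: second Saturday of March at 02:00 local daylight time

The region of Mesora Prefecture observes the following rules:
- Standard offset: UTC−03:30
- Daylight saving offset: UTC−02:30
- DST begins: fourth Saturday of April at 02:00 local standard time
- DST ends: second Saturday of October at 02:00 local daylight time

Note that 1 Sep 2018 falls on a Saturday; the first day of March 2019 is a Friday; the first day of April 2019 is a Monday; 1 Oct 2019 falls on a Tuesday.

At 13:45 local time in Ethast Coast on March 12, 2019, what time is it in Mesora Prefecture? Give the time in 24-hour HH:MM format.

11:15

1 September 2018 is a Saturday, so the first Sunday is September 2 and the fourth is September 23.
1 March 2019 is a Friday, so the first Saturday is March 2 and the second is March 9.
Daylight saving runs 23 September 2018 – 9 March 2019; March 12, 2019 is outside that window, so Ethast Coast is on standard time at UTC−01:00.
13:45 Ethast Coast + 1h = 14:45 UTC.
1 April 2019 is a Monday, so the first Saturday is April 6 and the fourth is April 27.
1 October 2019 is a Tuesday, so the first Saturday is October 5 and the second is October 12.
At the standard offset (UTC−03:30), 14:45 UTC − 3h30m = 11:15 Mesora Prefecture standard time.
The standard-time date in Mesora Prefecture, March 12, 2019, is outside the daylight-saving period (27 April – 12 October), so Mesora Prefecture is on standard time, UTC−03:30.
14:45 UTC − 3h30m = 11:15 Mesora Prefecture.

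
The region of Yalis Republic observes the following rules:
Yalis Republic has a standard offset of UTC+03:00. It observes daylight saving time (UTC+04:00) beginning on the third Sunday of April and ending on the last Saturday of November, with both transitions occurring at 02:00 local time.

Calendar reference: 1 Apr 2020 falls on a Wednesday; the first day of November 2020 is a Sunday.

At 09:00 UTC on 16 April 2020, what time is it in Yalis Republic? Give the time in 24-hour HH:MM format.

1 April 2020 is a Wednesday, so the first Sunday is April 5 and the third is April 19.
1 November 2020 is a Sunday, so Saturdays fall on 7, 14, 21, 28; the last is November 28.
At the standard offset (UTC+03:00), 09:00 UTC + 3h = 12:00 Yalis Republic standard time.
The standard-time date in Yalis Republic, 16 April 2020, is outside the daylight-saving period (19 April – 28 November), so Yalis Republic is on standard time, UTC+03:00.
09:00 UTC + 3h = 12:00 local.

12:00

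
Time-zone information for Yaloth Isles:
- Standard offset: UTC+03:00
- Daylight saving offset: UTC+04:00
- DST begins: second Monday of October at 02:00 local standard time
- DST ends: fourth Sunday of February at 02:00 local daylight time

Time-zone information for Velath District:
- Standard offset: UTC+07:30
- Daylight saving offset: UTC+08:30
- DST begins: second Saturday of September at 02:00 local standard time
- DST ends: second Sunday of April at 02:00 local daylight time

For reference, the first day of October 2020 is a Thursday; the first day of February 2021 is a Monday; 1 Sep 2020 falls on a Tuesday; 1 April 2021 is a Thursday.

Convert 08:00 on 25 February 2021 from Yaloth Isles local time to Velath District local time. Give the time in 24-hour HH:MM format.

1 October 2020 is a Thursday, so the first Monday is October 5 and the second is October 12.
1 February 2021 is a Monday, so the first Sunday is February 7 and the fourth is February 28.
Daylight saving runs 12 October 2020 – 28 February 2021; 25 February 2021 is inside that window, so Yaloth Isles is at UTC+04:00.
08:00 Yaloth Isles − 4h = 04:00 UTC.
1 September 2020 is a Tuesday, so the first Saturday is September 5 and the second is September 12.
1 April 2021 is a Thursday, so the first Sunday is April 4 and the second is April 11.
At the standard offset (UTC+07:30), 04:00 UTC + 7h30m = 11:30 Velath District standard time.
Daylight saving runs 12 September 2020 – 11 April 2021; the standard-time date in Velath District, 25 February 2021, is inside that window, so Velath District is at UTC+08:30.
04:00 UTC + 8h30m = 12:30 Velath District.

12:30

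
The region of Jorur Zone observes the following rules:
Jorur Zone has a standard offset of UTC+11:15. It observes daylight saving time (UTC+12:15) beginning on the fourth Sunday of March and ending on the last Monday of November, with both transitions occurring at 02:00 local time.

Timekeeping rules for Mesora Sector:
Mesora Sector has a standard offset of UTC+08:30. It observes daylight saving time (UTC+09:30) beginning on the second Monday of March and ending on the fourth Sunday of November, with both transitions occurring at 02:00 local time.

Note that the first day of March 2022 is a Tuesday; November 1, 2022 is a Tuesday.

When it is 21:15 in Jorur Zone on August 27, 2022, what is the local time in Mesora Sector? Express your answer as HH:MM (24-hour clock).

1 March 2022 is a Tuesday, so the first Sunday is March 6 and the fourth is March 27.
1 November 2022 is a Tuesday, so Mondays fall on 7, 14, 21, 28; the last is November 28.
August 27, 2022 falls between 27 March and 28 November, so daylight saving is in effect and Jorur Zone is at UTC+12:15.
21:15 Jorur Zone − 12h15m = 09:00 UTC.
1 March 2022 is a Tuesday, so the first Monday is March 7 and the second is March 14.
1 November 2022 is a Tuesday, so the first Sunday is November 6 and the fourth is November 27.
At the standard offset (UTC+08:30), 09:00 UTC + 8h30m = 17:30 Mesora Sector standard time.
The standard-time date in Mesora Sector, August 27, 2022, lies within the daylight-saving period (14 March – 27 November), so Mesora Sector is on daylight time, UTC+09:30.
09:00 UTC + 9h30m = 18:30 Mesora Sector.

18:30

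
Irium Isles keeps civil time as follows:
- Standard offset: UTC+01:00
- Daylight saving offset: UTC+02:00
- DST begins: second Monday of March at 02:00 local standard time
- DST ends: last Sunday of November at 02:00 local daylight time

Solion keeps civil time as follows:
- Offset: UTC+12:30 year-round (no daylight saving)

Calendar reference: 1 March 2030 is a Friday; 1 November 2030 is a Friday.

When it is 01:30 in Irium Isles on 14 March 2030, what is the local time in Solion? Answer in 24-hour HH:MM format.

1 March 2030 is a Friday, so the first Monday is March 4 and the second is March 11.
1 November 2030 is a Friday, so Sundays fall on 3, 10, 17, 24; the last is November 24.
14 March 2030 falls between 11 March and 24 November, so daylight saving is in effect and Irium Isles is at UTC+02:00.
01:30 Irium Isles − 2h = 23:30 UTC (rolling into the previous day, 13 March 2030).
Solion stays on UTC+12:30 all year.
23:30 UTC + 12h30m = 12:00 Solion (rolling into the next day, 14 March 2030).

12:00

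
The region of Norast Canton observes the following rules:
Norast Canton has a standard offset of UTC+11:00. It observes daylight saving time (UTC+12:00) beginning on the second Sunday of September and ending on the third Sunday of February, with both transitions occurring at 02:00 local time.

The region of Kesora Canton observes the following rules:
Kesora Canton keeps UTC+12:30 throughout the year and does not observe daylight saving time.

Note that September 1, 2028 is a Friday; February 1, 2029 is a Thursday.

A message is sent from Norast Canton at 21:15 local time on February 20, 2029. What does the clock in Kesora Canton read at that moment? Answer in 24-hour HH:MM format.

22:45

1 September 2028 is a Friday, so the first Sunday is September 3 and the second is September 10.
1 February 2029 is a Thursday, so the first Sunday is February 4 and the third is February 18.
Daylight saving runs 10 September 2028 – 18 February 2029; February 20, 2029 is outside that window, so Norast Canton is on standard time at UTC+11:00.
21:15 Norast Canton − 11h = 10:15 UTC.
Kesora Canton stays on UTC+12:30 all year.
10:15 UTC + 12h30m = 22:45 Kesora Canton.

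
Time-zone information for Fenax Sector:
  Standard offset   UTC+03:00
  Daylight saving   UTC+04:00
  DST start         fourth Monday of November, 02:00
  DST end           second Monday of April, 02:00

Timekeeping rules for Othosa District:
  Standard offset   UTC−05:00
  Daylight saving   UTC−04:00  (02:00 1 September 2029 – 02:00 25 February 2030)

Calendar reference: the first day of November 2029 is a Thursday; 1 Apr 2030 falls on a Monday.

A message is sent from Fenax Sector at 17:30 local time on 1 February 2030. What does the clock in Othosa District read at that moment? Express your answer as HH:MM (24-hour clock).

09:30

1 November 2029 is a Thursday, so the first Monday is November 5 and the fourth is November 26.
1 April 2030 is a Monday, so the first Monday is April 1 and the second is April 8.
1 February 2030 falls between 26 November 2029 and 8 April 2030, so daylight saving is in effect and Fenax Sector is at UTC+04:00.
17:30 Fenax Sector − 4h = 13:30 UTC.
At the standard offset (UTC−05:00), 13:30 UTC − 5h = 08:30 Othosa District standard time.
The standard-time date in Othosa District, 1 February 2030, falls between 1 September 2029 and 25 February 2030, so daylight saving is in effect and Othosa District is at UTC−04:00.
13:30 UTC − 4h = 09:30 Othosa District.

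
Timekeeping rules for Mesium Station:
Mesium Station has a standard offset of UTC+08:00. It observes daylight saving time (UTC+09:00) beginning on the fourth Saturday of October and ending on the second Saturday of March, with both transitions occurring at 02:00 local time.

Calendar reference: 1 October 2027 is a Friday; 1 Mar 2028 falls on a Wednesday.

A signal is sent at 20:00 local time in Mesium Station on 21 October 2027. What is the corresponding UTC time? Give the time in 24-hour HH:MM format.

12:00

1 October 2027 is a Friday, so the first Saturday is October 2 and the fourth is October 23.
1 March 2028 is a Wednesday, so the first Saturday is March 4 and the second is March 11.
21 October 2027 is outside the daylight-saving period (23 October 2027 – 11 March 2028), so Mesium Station is on standard time, UTC+08:00.
20:00 local − 8h = 12:00 UTC.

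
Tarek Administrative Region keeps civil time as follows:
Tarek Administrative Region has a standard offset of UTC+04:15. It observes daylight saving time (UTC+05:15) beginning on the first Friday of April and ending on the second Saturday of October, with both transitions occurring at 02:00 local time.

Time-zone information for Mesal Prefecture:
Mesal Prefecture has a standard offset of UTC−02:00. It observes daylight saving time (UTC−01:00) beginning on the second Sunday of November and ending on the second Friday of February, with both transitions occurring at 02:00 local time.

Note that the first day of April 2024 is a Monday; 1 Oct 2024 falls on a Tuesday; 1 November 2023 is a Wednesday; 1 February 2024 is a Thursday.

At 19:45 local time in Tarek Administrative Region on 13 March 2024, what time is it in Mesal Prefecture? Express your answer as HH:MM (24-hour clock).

1 April 2024 is a Monday, so the first Friday is April 5.
1 October 2024 is a Tuesday, so the first Saturday is October 5 and the second is October 12.
13 March 2024 is outside the daylight-saving period (5 April – 12 October), so Tarek Administrative Region is on standard time, UTC+04:15.
19:45 Tarek Administrative Region − 4h15m = 15:30 UTC.
1 November 2023 is a Wednesday, so the first Sunday is November 5 and the second is November 12.
1 February 2024 is a Thursday, so the first Friday is February 2 and the second is February 9.
At the standard offset (UTC−02:00), 15:30 UTC − 2h = 13:30 Mesal Prefecture standard time.
The standard-time date in Mesal Prefecture, 13 March 2024, is outside the daylight-saving period (12 November 2023 – 9 February 2024), so Mesal Prefecture is on standard time, UTC−02:00.
15:30 UTC − 2h = 13:30 Mesal Prefecture.

13:30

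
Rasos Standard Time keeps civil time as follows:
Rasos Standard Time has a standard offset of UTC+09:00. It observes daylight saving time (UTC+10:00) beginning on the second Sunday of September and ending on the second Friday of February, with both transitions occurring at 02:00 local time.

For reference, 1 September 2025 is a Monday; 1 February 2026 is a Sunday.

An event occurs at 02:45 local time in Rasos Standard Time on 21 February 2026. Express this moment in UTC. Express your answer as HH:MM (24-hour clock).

17:45

1 September 2025 is a Monday, so the first Sunday is September 7 and the second is September 14.
1 February 2026 is a Sunday, so the first Friday is February 6 and the second is February 13.
21 February 2026 does not fall between 14 September 2025 and 13 February 2026, so daylight saving is not in effect and Rasos Standard Time is at UTC+09:00.
02:45 local − 9h = 17:45 UTC (rolling into the previous day, 20 February 2026).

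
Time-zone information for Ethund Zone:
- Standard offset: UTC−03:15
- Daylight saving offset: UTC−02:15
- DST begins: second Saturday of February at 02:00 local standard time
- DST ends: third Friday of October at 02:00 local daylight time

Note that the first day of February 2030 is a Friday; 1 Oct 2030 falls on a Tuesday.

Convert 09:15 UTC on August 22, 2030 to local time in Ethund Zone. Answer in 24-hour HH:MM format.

1 February 2030 is a Friday, so the first Saturday is February 2 and the second is February 9.
1 October 2030 is a Tuesday, so the first Friday is October 4 and the third is October 18.
At the standard offset (UTC−03:15), 09:15 UTC − 3h15m = 06:00 Ethund Zone standard time.
Daylight saving runs 9 February – 18 October; the standard-time date in Ethund Zone, August 22, 2030, is inside that window, so Ethund Zone is at UTC−02:15.
09:15 UTC − 2h15m = 07:00 local.

07:00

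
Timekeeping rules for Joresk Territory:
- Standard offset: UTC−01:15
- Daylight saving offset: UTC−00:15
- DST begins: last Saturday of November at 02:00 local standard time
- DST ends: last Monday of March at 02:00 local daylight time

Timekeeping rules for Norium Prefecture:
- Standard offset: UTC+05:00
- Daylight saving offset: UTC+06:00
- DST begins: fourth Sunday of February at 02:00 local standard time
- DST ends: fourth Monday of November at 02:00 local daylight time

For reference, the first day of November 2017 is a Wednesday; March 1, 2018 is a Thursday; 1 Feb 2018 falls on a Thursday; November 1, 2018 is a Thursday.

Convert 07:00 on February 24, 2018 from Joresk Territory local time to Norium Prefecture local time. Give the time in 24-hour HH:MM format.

1 November 2017 is a Wednesday, so Saturdays fall on 4, 11, 18, 25; the last is November 25.
1 March 2018 is a Thursday, so Mondays fall on 5, 12, 19, 26; the last is March 26.
Daylight saving runs 25 November 2017 – 26 March 2018; February 24, 2018 is inside that window, so Joresk Territory is at UTC−00:15.
07:00 Joresk Territory + 0h15m = 07:15 UTC.
1 February 2018 is a Thursday, so the first Sunday is February 4 and the fourth is February 25.
1 November 2018 is a Thursday, so the first Monday is November 5 and the fourth is November 26.
At the standard offset (UTC+05:00), 07:15 UTC + 5h = 12:15 Norium Prefecture standard time.
The standard-time date in Norium Prefecture, February 24, 2018, does not fall between 25 February and 26 November, so daylight saving is not in effect and Norium Prefecture is at UTC+05:00.
07:15 UTC + 5h = 12:15 Norium Prefecture.

12:15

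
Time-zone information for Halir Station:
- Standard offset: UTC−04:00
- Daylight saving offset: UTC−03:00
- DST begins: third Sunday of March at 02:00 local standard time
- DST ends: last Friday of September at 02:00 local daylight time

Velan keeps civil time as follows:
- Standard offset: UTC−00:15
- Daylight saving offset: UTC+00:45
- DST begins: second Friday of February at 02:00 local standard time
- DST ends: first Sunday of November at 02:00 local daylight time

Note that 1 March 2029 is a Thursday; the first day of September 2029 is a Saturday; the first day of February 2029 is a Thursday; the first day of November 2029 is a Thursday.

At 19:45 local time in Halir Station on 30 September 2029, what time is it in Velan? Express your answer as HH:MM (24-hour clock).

1 March 2029 is a Thursday, so the first Sunday is March 4 and the third is March 18.
1 September 2029 is a Saturday, so Fridays fall on 7, 14, 21, 28; the last is September 28.
Daylight saving runs 18 March – 28 September; 30 September 2029 is outside that window, so Halir Station is on standard time at UTC−04:00.
19:45 Halir Station + 4h = 23:45 UTC.
1 February 2029 is a Thursday, so the first Friday is February 2 and the second is February 9.
1 November 2029 is a Thursday, so the first Sunday is November 4.
At the standard offset (UTC−00:15), 23:45 UTC − 0h15m = 23:30 Velan standard time.
Daylight saving runs 9 February – 4 November; the standard-time date in Velan, 30 September 2029, is inside that window, so Velan is at UTC+00:45.
23:45 UTC + 0h45m = 00:30 Velan (rolling into the next day, 1 October 2029).

00:30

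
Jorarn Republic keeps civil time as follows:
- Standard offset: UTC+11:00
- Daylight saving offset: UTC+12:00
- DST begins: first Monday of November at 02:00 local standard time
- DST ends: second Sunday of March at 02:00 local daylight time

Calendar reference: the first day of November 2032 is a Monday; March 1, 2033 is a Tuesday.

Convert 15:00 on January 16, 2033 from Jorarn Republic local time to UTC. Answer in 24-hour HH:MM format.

1 November 2032 is a Monday, so the first Monday is November 1.
1 March 2033 is a Tuesday, so the first Sunday is March 6 and the second is March 13.
January 16, 2033 lies within the daylight-saving period (1 November 2032 – 13 March 2033), so Jorarn Republic is on daylight time, UTC+12:00.
15:00 local − 12h = 03:00 UTC.

03:00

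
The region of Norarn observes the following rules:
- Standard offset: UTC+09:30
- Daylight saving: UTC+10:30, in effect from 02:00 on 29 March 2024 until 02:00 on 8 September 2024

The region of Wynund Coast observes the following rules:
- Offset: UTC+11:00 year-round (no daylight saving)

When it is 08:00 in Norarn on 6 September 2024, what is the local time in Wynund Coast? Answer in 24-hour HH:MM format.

Daylight saving runs 29 March – 8 September; 6 September 2024 is inside that window, so Norarn is at UTC+10:30.
08:00 Norarn − 10h30m = 21:30 UTC (rolling into the previous day, 5 September 2024).
Wynund Coast stays on UTC+11:00 all year.
21:30 UTC + 11h = 08:30 Wynund Coast (rolling into the next day, 6 September 2024).

08:30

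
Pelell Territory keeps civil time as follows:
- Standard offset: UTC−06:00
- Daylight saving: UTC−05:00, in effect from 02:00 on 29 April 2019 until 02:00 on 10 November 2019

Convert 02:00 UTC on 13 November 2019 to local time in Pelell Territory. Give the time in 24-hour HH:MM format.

20:00

At the standard offset (UTC−06:00), 02:00 UTC − 6h = 20:00 Pelell Territory standard time (rolling into the previous day, 12 November 2019).
Daylight saving runs 29 April – 10 November; the standard-time date in Pelell Territory, 12 November 2019, is outside that window, so Pelell Territory is on standard time at UTC−06:00.
02:00 UTC − 6h = 20:00 local (rolling into the previous day, 12 November 2019).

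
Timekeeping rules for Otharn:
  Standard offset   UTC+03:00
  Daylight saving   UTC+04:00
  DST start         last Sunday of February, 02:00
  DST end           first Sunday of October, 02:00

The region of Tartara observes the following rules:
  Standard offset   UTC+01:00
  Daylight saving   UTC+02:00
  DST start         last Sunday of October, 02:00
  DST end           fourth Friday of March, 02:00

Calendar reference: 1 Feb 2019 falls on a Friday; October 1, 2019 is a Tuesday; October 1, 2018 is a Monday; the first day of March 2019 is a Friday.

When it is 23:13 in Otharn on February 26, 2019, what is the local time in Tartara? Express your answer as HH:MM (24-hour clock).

21:13

1 February 2019 is a Friday, so Sundays fall on 3, 10, 17, 24; the last is February 24.
1 October 2019 is a Tuesday, so the first Sunday is October 6.
Daylight saving runs 24 February – 6 October; February 26, 2019 is inside that window, so Otharn is at UTC+04:00.
23:13 Otharn − 4h = 19:13 UTC.
1 October 2018 is a Monday, so Sundays fall on 7, 14, 21, 28; the last is October 28.
1 March 2019 is a Friday, so the first Friday is March 1 and the fourth is March 22.
At the standard offset (UTC+01:00), 19:13 UTC + 1h = 20:13 Tartara standard time.
The standard-time date in Tartara, February 26, 2019, lies within the daylight-saving period (28 October 2018 – 22 March 2019), so Tartara is on daylight time, UTC+02:00.
19:13 UTC + 2h = 21:13 Tartara.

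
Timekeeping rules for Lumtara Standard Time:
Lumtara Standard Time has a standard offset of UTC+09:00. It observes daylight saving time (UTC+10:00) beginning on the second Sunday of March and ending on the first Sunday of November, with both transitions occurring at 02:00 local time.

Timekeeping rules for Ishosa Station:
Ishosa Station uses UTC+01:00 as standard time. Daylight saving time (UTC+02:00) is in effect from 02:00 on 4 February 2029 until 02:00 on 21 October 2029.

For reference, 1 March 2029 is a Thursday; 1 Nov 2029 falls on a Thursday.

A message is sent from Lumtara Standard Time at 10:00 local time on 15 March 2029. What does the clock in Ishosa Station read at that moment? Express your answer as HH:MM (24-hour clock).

02:00

1 March 2029 is a Thursday, so the first Sunday is March 4 and the second is March 11.
1 November 2029 is a Thursday, so the first Sunday is November 4.
15 March 2029 lies within the daylight-saving period (11 March – 4 November), so Lumtara Standard Time is on daylight time, UTC+10:00.
10:00 Lumtara Standard Time − 10h = 00:00 UTC.
At the standard offset (UTC+01:00), 00:00 UTC + 1h = 01:00 Ishosa Station standard time.
The standard-time date in Ishosa Station, 15 March 2029, lies within the daylight-saving period (4 February – 21 October), so Ishosa Station is on daylight time, UTC+02:00.
00:00 UTC + 2h = 02:00 Ishosa Station.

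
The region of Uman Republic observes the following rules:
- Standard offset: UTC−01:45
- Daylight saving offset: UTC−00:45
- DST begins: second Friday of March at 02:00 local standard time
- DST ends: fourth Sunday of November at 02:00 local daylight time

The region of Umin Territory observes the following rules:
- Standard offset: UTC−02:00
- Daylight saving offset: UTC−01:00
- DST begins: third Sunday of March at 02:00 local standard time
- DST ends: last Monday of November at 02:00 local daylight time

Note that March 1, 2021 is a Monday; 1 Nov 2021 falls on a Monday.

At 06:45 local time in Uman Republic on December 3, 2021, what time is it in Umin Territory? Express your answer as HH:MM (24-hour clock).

06:30

1 March 2021 is a Monday, so the first Friday is March 5 and the second is March 12.
1 November 2021 is a Monday, so the first Sunday is November 7 and the fourth is November 28.
December 3, 2021 does not fall between 12 March and 28 November, so daylight saving is not in effect and Uman Republic is at UTC−01:45.
06:45 Uman Republic + 1h45m = 08:30 UTC.
1 March 2021 is a Monday, so the first Sunday is March 7 and the third is March 21.
1 November 2021 is a Monday, so Mondays fall on 1, 8, 15, 22, 29; the last is November 29.
At the standard offset (UTC−02:00), 08:30 UTC − 2h = 06:30 Umin Territory standard time.
The standard-time date in Umin Territory, December 3, 2021, is outside the daylight-saving period (21 March – 29 November), so Umin Territory is on standard time, UTC−02:00.
08:30 UTC − 2h = 06:30 Umin Territory.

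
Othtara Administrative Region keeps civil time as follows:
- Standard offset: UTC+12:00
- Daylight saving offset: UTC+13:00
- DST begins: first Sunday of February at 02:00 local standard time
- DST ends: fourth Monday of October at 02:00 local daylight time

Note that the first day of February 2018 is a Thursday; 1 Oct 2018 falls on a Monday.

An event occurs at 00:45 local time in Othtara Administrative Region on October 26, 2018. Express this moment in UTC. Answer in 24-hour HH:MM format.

1 February 2018 is a Thursday, so the first Sunday is February 4.
1 October 2018 is a Monday, so the first Monday is October 1 and the fourth is October 22.
October 26, 2018 does not fall between 4 February and 22 October, so daylight saving is not in effect and Othtara Administrative Region is at UTC+12:00.
00:45 local − 12h = 12:45 UTC (rolling into the previous day, 25 October 2018).

12:45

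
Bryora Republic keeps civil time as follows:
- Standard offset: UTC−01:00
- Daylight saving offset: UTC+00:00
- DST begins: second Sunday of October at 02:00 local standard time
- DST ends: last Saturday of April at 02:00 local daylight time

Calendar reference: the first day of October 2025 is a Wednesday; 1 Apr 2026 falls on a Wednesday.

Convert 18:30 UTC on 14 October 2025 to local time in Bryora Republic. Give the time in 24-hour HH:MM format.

1 October 2025 is a Wednesday, so the first Sunday is October 5 and the second is October 12.
1 April 2026 is a Wednesday, so Saturdays fall on 4, 11, 18, 25; the last is April 25.
At the standard offset (UTC−01:00), 18:30 UTC − 1h = 17:30 Bryora Republic standard time.
The standard-time date in Bryora Republic, 14 October 2025, lies within the daylight-saving period (12 October 2025 – 25 April 2026), so Bryora Republic is on daylight time, UTC+00:00.
18:30 UTC + 0h = 18:30 local.

18:30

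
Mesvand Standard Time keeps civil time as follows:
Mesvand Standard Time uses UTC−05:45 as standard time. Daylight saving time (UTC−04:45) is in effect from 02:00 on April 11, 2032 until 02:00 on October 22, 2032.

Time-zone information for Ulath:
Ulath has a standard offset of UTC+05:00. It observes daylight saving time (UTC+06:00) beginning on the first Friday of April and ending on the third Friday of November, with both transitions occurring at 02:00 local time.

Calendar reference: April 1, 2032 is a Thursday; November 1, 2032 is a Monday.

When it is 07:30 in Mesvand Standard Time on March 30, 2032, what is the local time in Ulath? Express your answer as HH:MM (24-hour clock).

Daylight saving runs 11 April – 22 October; March 30, 2032 is outside that window, so Mesvand Standard Time is on standard time at UTC−05:45.
07:30 Mesvand Standard Time + 5h45m = 13:15 UTC.
1 April 2032 is a Thursday, so the first Friday is April 2.
1 November 2032 is a Monday, so the first Friday is November 5 and the third is November 19.
At the standard offset (UTC+05:00), 13:15 UTC + 5h = 18:15 Ulath standard time.
The standard-time date in Ulath, March 30, 2032, does not fall between 2 April and 19 November, so daylight saving is not in effect and Ulath is at UTC+05:00.
13:15 UTC + 5h = 18:15 Ulath.

18:15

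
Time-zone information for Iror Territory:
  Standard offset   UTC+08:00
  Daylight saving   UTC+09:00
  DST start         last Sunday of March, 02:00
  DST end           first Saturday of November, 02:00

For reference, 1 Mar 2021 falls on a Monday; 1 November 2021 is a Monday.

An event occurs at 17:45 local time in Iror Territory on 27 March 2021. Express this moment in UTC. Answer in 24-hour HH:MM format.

09:45

1 March 2021 is a Monday, so Sundays fall on 7, 14, 21, 28; the last is March 28.
1 November 2021 is a Monday, so the first Saturday is November 6.
Daylight saving runs 28 March – 6 November; 27 March 2021 is outside that window, so Iror Territory is on standard time at UTC+08:00.
17:45 local − 8h = 09:45 UTC.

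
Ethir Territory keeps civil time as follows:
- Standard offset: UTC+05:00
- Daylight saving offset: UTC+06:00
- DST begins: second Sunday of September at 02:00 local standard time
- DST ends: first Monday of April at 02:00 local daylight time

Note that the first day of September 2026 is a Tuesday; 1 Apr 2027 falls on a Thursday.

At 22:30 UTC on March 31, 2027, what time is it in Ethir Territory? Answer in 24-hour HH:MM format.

1 September 2026 is a Tuesday, so the first Sunday is September 6 and the second is September 13.
1 April 2027 is a Thursday, so the first Monday is April 5.
At the standard offset (UTC+05:00), 22:30 UTC + 5h = 03:30 Ethir Territory standard time (rolling into the next day, 1 April 2027).
The standard-time date in Ethir Territory, April 1, 2027, falls between 13 September 2026 and 5 April 2027, so daylight saving is in effect and Ethir Territory is at UTC+06:00.
22:30 UTC + 6h = 04:30 local (rolling into the next day, 1 April 2027).

04:30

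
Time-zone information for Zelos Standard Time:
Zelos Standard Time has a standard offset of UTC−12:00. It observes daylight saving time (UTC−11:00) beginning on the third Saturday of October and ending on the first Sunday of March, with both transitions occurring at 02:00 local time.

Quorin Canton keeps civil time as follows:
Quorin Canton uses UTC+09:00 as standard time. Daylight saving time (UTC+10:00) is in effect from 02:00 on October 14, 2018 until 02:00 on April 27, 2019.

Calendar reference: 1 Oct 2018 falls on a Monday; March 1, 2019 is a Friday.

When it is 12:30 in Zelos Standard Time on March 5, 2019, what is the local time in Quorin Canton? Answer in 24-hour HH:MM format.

10:30

1 October 2018 is a Monday, so the first Saturday is October 6 and the third is October 20.
1 March 2019 is a Friday, so the first Sunday is March 3.
Daylight saving runs 20 October 2018 – 3 March 2019; March 5, 2019 is outside that window, so Zelos Standard Time is on standard time at UTC−12:00.
12:30 Zelos Standard Time + 12h = 00:30 UTC (rolling into the next day, 6 March 2019).
At the standard offset (UTC+09:00), 00:30 UTC + 9h = 09:30 Quorin Canton standard time.
Daylight saving runs 14 October 2018 – 27 April 2019; the standard-time date in Quorin Canton, March 6, 2019, is inside that window, so Quorin Canton is at UTC+10:00.
00:30 UTC + 10h = 10:30 Quorin Canton.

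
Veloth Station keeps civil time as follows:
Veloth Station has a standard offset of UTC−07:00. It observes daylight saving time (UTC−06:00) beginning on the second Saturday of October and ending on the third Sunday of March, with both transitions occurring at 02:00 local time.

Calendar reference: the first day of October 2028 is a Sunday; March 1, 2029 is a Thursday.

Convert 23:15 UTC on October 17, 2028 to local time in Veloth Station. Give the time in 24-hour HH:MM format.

1 October 2028 is a Sunday, so the first Saturday is October 7 and the second is October 14.
1 March 2029 is a Thursday, so the first Sunday is March 4 and the third is March 18.
At the standard offset (UTC−07:00), 23:15 UTC − 7h = 16:15 Veloth Station standard time.
The standard-time date in Veloth Station, October 17, 2028, lies within the daylight-saving period (14 October 2028 – 18 March 2029), so Veloth Station is on daylight time, UTC−06:00.
23:15 UTC − 6h = 17:15 local.

17:15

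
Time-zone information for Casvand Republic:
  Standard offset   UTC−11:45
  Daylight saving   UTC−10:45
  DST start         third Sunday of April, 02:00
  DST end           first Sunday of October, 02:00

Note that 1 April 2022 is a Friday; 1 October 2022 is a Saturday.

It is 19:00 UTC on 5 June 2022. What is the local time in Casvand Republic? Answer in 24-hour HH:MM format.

1 April 2022 is a Friday, so the first Sunday is April 3 and the third is April 17.
1 October 2022 is a Saturday, so the first Sunday is October 2.
At the standard offset (UTC−11:45), 19:00 UTC − 11h45m = 07:15 Casvand Republic standard time.
Daylight saving runs 17 April – 2 October; the standard-time date in Casvand Republic, 5 June 2022, is inside that window, so Casvand Republic is at UTC−10:45.
19:00 UTC − 10h45m = 08:15 local.

08:15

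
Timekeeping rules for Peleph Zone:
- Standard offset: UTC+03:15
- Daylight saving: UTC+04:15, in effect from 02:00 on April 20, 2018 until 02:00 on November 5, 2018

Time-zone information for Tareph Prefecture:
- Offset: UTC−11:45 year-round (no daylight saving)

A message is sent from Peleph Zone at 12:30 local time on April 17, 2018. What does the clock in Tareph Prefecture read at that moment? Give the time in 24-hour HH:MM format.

21:30

April 17, 2018 is outside the daylight-saving period (20 April – 5 November), so Peleph Zone is on standard time, UTC+03:15.
12:30 Peleph Zone − 3h15m = 09:15 UTC.
Tareph Prefecture stays on UTC−11:45 all year.
09:15 UTC − 11h45m = 21:30 Tareph Prefecture (rolling into the previous day, 16 April 2018).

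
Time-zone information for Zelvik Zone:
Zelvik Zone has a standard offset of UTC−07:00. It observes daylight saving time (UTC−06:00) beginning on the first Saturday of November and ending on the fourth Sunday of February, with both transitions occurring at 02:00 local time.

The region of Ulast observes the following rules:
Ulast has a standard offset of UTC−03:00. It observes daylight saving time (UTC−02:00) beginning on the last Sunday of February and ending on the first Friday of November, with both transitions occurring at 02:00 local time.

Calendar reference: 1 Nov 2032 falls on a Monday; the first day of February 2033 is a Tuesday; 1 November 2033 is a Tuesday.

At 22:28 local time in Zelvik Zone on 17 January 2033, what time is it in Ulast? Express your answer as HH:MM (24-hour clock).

1 November 2032 is a Monday, so the first Saturday is November 6.
1 February 2033 is a Tuesday, so the first Sunday is February 6 and the fourth is February 27.
17 January 2033 falls between 6 November 2032 and 27 February 2033, so daylight saving is in effect and Zelvik Zone is at UTC−06:00.
22:28 Zelvik Zone + 6h = 04:28 UTC (rolling into the next day, 18 January 2033).
1 February 2033 is a Tuesday, so Sundays fall on 6, 13, 20, 27; the last is February 27.
1 November 2033 is a Tuesday, so the first Friday is November 4.
At the standard offset (UTC−03:00), 04:28 UTC − 3h = 01:28 Ulast standard time.
The standard-time date in Ulast, 18 January 2033, does not fall between 27 February and 4 November, so daylight saving is not in effect and Ulast is at UTC−03:00.
04:28 UTC − 3h = 01:28 Ulast.

01:28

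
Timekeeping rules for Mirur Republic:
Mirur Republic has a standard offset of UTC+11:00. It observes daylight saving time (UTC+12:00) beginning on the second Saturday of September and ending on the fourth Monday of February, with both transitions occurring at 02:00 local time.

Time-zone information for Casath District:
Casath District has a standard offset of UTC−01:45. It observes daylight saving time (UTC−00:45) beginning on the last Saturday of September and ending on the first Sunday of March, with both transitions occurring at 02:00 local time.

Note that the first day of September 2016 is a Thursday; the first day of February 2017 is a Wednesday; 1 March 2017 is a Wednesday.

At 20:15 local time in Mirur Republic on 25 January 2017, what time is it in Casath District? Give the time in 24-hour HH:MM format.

07:30

1 September 2016 is a Thursday, so the first Saturday is September 3 and the second is September 10.
1 February 2017 is a Wednesday, so the first Monday is February 6 and the fourth is February 27.
25 January 2017 falls between 10 September 2016 and 27 February 2017, so daylight saving is in effect and Mirur Republic is at UTC+12:00.
20:15 Mirur Republic − 12h = 08:15 UTC.
1 September 2016 is a Thursday, so Saturdays fall on 3, 10, 17, 24; the last is September 24.
1 March 2017 is a Wednesday, so the first Sunday is March 5.
At the standard offset (UTC−01:45), 08:15 UTC − 1h45m = 06:30 Casath District standard time.
The standard-time date in Casath District, 25 January 2017, falls between 24 September 2016 and 5 March 2017, so daylight saving is in effect and Casath District is at UTC−00:45.
08:15 UTC − 0h45m = 07:30 Casath District.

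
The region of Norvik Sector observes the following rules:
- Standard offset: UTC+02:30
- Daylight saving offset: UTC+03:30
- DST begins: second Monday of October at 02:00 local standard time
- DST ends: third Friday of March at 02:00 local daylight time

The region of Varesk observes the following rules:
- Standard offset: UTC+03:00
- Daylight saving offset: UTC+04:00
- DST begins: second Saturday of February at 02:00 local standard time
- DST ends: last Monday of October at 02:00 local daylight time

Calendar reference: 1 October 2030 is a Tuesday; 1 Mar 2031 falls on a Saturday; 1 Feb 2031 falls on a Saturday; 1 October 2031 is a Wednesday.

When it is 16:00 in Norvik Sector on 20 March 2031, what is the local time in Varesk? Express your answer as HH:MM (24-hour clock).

16:30

1 October 2030 is a Tuesday, so the first Monday is October 7 and the second is October 14.
1 March 2031 is a Saturday, so the first Friday is March 7 and the third is March 21.
20 March 2031 lies within the daylight-saving period (14 October 2030 – 21 March 2031), so Norvik Sector is on daylight time, UTC+03:30.
16:00 Norvik Sector − 3h30m = 12:30 UTC.
1 February 2031 is a Saturday, so the first Saturday is February 1 and the second is February 8.
1 October 2031 is a Wednesday, so Mondays fall on 6, 13, 20, 27; the last is October 27.
At the standard offset (UTC+03:00), 12:30 UTC + 3h = 15:30 Varesk standard time.
Daylight saving runs 8 February – 27 October; the standard-time date in Varesk, 20 March 2031, is inside that window, so Varesk is at UTC+04:00.
12:30 UTC + 4h = 16:30 Varesk.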